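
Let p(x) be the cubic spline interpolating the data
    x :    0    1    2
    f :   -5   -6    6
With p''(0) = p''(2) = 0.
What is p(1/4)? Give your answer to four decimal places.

-6.0117

With M_i denoting the second derivative at x_i, h_i = 1, 1, and Δ_i = (y_(i+1) − y_i)/h_i = -1, 12:
  1·M_0 + 4·M_1 + 1·M_2 = 6(Δ_1 - Δ_0) = 78
Natural end conditions: M_0 = M_2 = 0.
Solving the tridiagonal system: M_0 = 0, M_1 = 39/2, M_2 = 0.
On [0, 1], p(x) = -5 - 17/4·x + 0·x² + 13/4·x³.
With x = 1/4: p(1/4) = -1539/256.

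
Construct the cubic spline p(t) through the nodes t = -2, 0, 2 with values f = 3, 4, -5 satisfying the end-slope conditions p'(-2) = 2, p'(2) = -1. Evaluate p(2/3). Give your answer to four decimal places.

0.8519

Put m_i = p'' at the i-th knot. Here h = (2, 2) and Δ = (1/2, -9/2), so the interior equations h_(i-1)·m_(i-1) + 2(h_(i-1)+h_i)·m_i + h_i·m_(i+1) = 6(Δ_i − Δ_(i-1)) read
  2·m_0 + 8·m_1 + 2·m_2 = 6(Δ_1 - Δ_0) = -30
Clamped end conditions give two more equations: 2h_0·m_0 + h_0·m_1 = 6(Δ_0 - p'(-2)) = -9 and h_1·m_1 + 2h_1·m_2 = 6(p'(2) - Δ_1) = 21.
Solving the tridiagonal system: m_0 = 3/4, m_1 = -6, m_2 = 33/4.
On [0, 2], p(t) = 4 - 13/4·t - 3·t² + 19/16·t³.
With t = 2/3: p(2/3) = 23/27.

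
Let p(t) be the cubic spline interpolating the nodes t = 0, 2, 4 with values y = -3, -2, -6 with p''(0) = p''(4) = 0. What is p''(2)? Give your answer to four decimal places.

-1.8750

With σ_i denoting the second derivative at x_i, h_i = 2, 2, and Δ_i = (y_(i+1) − y_i)/h_i = 1/2, -2:
  2·σ_0 + 8·σ_1 + 2·σ_2 = 6(Δ_1 - Δ_0) = -15
Natural end conditions: σ_0 = σ_2 = 0.
Solving the tridiagonal system: σ_0 = 0, σ_1 = -15/8, σ_2 = 0.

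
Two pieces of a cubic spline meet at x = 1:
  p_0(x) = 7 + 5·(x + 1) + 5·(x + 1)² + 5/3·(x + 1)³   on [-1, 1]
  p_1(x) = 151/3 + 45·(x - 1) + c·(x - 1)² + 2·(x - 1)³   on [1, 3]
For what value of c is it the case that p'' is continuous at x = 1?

15

p_0''(x) = 10 + 10·(x + 1), so p_0''(1) = 30. On the right, p_1''(1) = 2c, so c = 15.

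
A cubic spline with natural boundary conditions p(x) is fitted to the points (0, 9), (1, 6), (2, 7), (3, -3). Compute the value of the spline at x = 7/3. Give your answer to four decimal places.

4.8519

Write m_i for p''(x_i). With h_i = 1, 1, 1 and divided differences Δ_i = -3, 1, -10, the continuity of p' gives the tridiagonal system
  1·m_0 + 4·m_1 + 1·m_2 = 6(Δ_1 - Δ_0) = 24
  1·m_1 + 4·m_2 + 1·m_3 = 6(Δ_2 - Δ_1) = -66
Natural end conditions: m_0 = m_3 = 0.
Solving: m_0 = 0, m_1 = 54/5, m_2 = -96/5, m_3 = 0.
On [2, 3], p(x) = 7 - 18/5·(x - 2) - 48/5·(x - 2)² + 16/5·(x - 2)³.
With (x - 2) = 1/3: p(7/3) = 131/27.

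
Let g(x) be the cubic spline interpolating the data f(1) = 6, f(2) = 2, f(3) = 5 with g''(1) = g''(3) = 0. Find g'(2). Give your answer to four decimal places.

-0.5000

With σ_i denoting the second derivative at x_i, h_i = 1, 1, and Δ_i = (y_(i+1) − y_i)/h_i = -4, 3:
  1·σ_0 + 4·σ_1 + 1·σ_2 = 6(Δ_1 - Δ_0) = 42
Natural end conditions: σ_0 = σ_2 = 0.
Solving: σ_0 = 0, σ_1 = 21/2, σ_2 = 0.
On [2, 3], g'(x) = b_1 + 2c_1·(x - 2) + 3d_1·(x - 2)² with b_1 = Δ_1 - h_1(2σ_1 + σ_2)/6 = -1/2, c_1 = σ_1/2 = 21/4, d_1 = (σ_2 - σ_1)/(6h_1) = -7/4. So g'(2) = -1/2.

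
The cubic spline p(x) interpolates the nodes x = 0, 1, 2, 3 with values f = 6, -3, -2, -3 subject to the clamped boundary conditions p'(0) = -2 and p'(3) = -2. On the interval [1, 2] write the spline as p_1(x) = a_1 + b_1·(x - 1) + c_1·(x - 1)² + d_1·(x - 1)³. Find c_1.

With M_i denoting the second derivative at x_i, h_i = 1, 1, 1, and Δ_i = (y_(i+1) − y_i)/h_i = -9, 1, -1:
  1·M_0 + 4·M_1 + 1·M_2 = 6(Δ_1 - Δ_0) = 60
  1·M_1 + 4·M_2 + 1·M_3 = 6(Δ_2 - Δ_1) = -12
Clamped end conditions give two more equations: 2h_0·M_0 + h_0·M_1 = 6(Δ_0 - p'(0)) = -42 and h_2·M_2 + 2h_2·M_3 = 6(p'(3) - Δ_2) = -6.
Hence M_0 = -34, M_1 = 26, M_2 = -10, M_3 = 2.
On [1, 2], with p_1(x) = a_1 + b_1·(x - 1) + c_1·(x - 1)² + d_1·(x - 1)³: c_1 = M_1/2 = 13, d_1 = (M_2 - M_1)/(6h_1) = -6, b_1 = Δ_1 - h_1(2M_1 + M_2)/6 = -6.

13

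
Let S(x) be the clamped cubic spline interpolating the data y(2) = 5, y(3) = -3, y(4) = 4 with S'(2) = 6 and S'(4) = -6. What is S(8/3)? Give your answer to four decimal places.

-0.3704

Write M_i for S''(x_i). With h_i = 1, 1 and divided differences Δ_i = -8, 7, the continuity of S' gives the tridiagonal system
  1·M_0 + 4·M_1 + 1·M_2 = 6(Δ_1 - Δ_0) = 90
Clamped end conditions give two more equations: 2h_0·M_0 + h_0·M_1 = 6(Δ_0 - S'(2)) = -84 and h_1·M_1 + 2h_1·M_2 = 6(S'(4) - Δ_1) = -78.
Forward elimination and back-substitution give M_0 = -141/2, M_1 = 57, M_2 = -135/2.
On [2, 3], S(x) = 5 + 6·(x - 2) - 141/4·(x - 2)² + 85/4·(x - 2)³.
With (x - 2) = 2/3: S(8/3) = -10/27.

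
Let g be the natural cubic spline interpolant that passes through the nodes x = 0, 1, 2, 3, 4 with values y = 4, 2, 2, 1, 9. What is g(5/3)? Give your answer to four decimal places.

Write m_i for g''(x_i). With h_i = 1, 1, 1, 1 and divided differences Δ_i = -2, 0, -1, 8, the continuity of g' gives the tridiagonal system
  1·m_0 + 4·m_1 + 1·m_2 = 6(Δ_1 - Δ_0) = 12
  1·m_1 + 4·m_2 + 1·m_3 = 6(Δ_2 - Δ_1) = -6
  1·m_2 + 4·m_3 + 1·m_4 = 6(Δ_3 - Δ_2) = 54
Natural end conditions: m_0 = m_4 = 0.
Hence m_0 = 0, m_1 = 129/28, m_2 = -45/7, m_3 = 423/28, m_4 = 0.
On [1, 2], g(x) = 2 - 13/28·(x - 1) + 129/56·(x - 1)² - 103/56·(x - 1)³.
With (x - 1) = 2/3: g(5/3) = 410/189.

2.1693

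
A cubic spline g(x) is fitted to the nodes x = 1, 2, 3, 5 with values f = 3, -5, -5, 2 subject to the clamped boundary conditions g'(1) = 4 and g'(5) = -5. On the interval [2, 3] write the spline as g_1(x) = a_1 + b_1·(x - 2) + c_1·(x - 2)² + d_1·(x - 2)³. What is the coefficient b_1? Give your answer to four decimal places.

-8.3409

Put M_i = g'' at the i-th knot. Here h = (1, 1, 2) and Δ = (-8, 0, 7/2), so the interior equations h_(i-1)·M_(i-1) + 2(h_(i-1)+h_i)·M_i + h_i·M_(i+1) = 6(Δ_i − Δ_(i-1)) read
  1·M_0 + 4·M_1 + 1·M_2 = 6(Δ_1 - Δ_0) = 48
  1·M_1 + 6·M_2 + 2·M_3 = 6(Δ_2 - Δ_1) = 21
Clamped end conditions give two more equations: 2h_0·M_0 + h_0·M_1 = 6(Δ_0 - g'(1)) = -72 and h_2·M_2 + 2h_2·M_3 = 6(g'(5) - Δ_2) = -51.
Solving: M_0 = -1041/22, M_1 = 249/11, M_2 = 105/22, M_3 = -333/22.
On [2, 3], with g_1(x) = a_1 + b_1·(x - 2) + c_1·(x - 2)² + d_1·(x - 2)³: c_1 = M_1/2 = 249/22, d_1 = (M_2 - M_1)/(6h_1) = -131/44, b_1 = Δ_1 - h_1(2M_1 + M_2)/6 = -367/44.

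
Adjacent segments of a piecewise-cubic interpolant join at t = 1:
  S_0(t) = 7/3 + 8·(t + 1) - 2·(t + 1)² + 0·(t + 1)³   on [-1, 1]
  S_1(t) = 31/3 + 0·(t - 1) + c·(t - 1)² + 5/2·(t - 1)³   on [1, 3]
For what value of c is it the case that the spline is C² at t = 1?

S_0''(t) = -4 + 0·(t + 1), so S_0''(1) = -4. On the right, S_1''(1) = 2c, so c = -2.

-2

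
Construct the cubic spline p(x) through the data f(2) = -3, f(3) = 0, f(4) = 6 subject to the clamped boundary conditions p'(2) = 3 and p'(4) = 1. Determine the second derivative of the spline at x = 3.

With M_i denoting the second derivative at x_i, h_i = 1, 1, and Δ_i = (y_(i+1) − y_i)/h_i = 3, 6:
  1·M_0 + 4·M_1 + 1·M_2 = 6(Δ_1 - Δ_0) = 18
Clamped end conditions give two more equations: 2h_0·M_0 + h_0·M_1 = 6(Δ_0 - p'(2)) = 0 and h_1·M_1 + 2h_1·M_2 = 6(p'(4) - Δ_1) = -30.
Forward elimination and back-substitution give M_0 = -11/2, M_1 = 11, M_2 = -41/2.

11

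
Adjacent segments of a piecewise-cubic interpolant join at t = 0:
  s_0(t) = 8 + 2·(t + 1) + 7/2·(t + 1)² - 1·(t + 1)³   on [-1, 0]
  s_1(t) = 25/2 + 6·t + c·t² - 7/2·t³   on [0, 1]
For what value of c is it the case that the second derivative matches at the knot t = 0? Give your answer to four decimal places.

0.5000

s_0''(t) = 7 - 6·(t + 1), so s_0''(0) = 1. On the right, s_1''(0) = 2c, so c = 1/2.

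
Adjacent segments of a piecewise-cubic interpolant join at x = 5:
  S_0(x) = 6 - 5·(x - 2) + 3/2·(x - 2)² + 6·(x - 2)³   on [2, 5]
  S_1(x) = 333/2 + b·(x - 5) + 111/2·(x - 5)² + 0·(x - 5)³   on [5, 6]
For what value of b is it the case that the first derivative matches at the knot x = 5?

166

S_0'(x) = -5 + 3·(x - 2) + 18·(x - 2)², so S_0'(5) = 166. On the right, S_1'(5) = b, so b = 166.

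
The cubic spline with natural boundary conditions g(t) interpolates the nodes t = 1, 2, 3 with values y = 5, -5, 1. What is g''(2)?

24

Put M_i = g'' at the i-th knot. Here h = (1, 1) and Δ = (-10, 6), so the interior equations h_(i-1)·M_(i-1) + 2(h_(i-1)+h_i)·M_i + h_i·M_(i+1) = 6(Δ_i − Δ_(i-1)) read
  1·M_0 + 4·M_1 + 1·M_2 = 6(Δ_1 - Δ_0) = 96
Natural end conditions: M_0 = M_2 = 0.
Forward elimination and back-substitution give M_0 = 0, M_1 = 24, M_2 = 0.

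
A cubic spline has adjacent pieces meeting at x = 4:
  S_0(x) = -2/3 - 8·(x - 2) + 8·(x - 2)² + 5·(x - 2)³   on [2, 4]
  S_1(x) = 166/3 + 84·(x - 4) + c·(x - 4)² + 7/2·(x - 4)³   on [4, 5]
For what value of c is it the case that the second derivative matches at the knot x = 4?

38

S_0''(x) = 16 + 30·(x - 2), so S_0''(4) = 76. On the right, S_1''(4) = 2c, so c = 38.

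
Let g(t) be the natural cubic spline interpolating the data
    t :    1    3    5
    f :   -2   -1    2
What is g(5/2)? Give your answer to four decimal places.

-1.4141

Put m_i = g'' at the i-th knot. Here h = (2, 2) and Δ = (1/2, 3/2), so the interior equations h_(i-1)·m_(i-1) + 2(h_(i-1)+h_i)·m_i + h_i·m_(i+1) = 6(Δ_i − Δ_(i-1)) read
  2·m_0 + 8·m_1 + 2·m_2 = 6(Δ_1 - Δ_0) = 6
Natural end conditions: m_0 = m_2 = 0.
Solving the tridiagonal system: m_0 = 0, m_1 = 3/4, m_2 = 0.
On [1, 3], g(t) = -2 + 1/4·(t - 1) + 0·(t - 1)² + 1/16·(t - 1)³.
With (t - 1) = 3/2: g(5/2) = -181/128.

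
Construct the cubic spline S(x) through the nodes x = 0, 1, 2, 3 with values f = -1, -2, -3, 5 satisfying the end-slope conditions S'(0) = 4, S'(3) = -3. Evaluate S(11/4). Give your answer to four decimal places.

4.5031

Let M_i = S''(x_i). Step sizes h_i = 1, 1, 1; slopes of the chords Δ_i = (y_(i+1) - y_i)/h_i = -1, -1, 8.
  1·M_0 + 4·M_1 + 1·M_2 = 6(Δ_1 - Δ_0) = 0
  1·M_1 + 4·M_2 + 1·M_3 = 6(Δ_2 - Δ_1) = 54
Clamped end conditions give two more equations: 2h_0·M_0 + h_0·M_1 = 6(Δ_0 - S'(0)) = -30 and h_2·M_2 + 2h_2·M_3 = 6(S'(3) - Δ_2) = -66.
Solving: M_0 = -202/15, M_1 = -46/15, M_2 = 386/15, M_3 = -688/15.
On [2, 3], S(x) = -3 + 106/15·(x - 2) + 193/15·(x - 2)² - 179/15·(x - 2)³.
With (x - 2) = 3/4: S(11/4) = 1441/320.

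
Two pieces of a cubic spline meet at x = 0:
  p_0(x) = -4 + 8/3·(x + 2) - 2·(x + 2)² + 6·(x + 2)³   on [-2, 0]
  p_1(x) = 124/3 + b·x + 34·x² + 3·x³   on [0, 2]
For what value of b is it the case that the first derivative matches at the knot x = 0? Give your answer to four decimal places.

p_0'(x) = 8/3 - 4·(x + 2) + 18·(x + 2)², so p_0'(0) = 200/3. On the right, p_1'(0) = b, so b = 200/3.

66.6667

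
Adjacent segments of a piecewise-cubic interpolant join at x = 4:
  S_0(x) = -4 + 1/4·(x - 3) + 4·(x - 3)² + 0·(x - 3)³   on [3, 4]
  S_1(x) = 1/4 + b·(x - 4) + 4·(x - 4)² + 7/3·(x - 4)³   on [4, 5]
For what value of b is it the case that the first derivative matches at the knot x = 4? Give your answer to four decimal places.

S_0'(x) = 1/4 + 8·(x - 3) + 0·(x - 3)², so S_0'(4) = 33/4. On the right, S_1'(4) = b, so b = 33/4.

8.2500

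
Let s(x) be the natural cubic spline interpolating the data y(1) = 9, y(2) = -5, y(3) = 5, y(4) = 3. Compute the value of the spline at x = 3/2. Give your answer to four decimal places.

Write σ_i for s''(x_i). With h_i = 1, 1, 1 and divided differences Δ_i = -14, 10, -2, the continuity of s' gives the tridiagonal system
  1·σ_0 + 4·σ_1 + 1·σ_2 = 6(Δ_1 - Δ_0) = 144
  1·σ_1 + 4·σ_2 + 1·σ_3 = 6(Δ_2 - Δ_1) = -72
Natural end conditions: σ_0 = σ_3 = 0.
Solving: σ_0 = 0, σ_1 = 216/5, σ_2 = -144/5, σ_3 = 0.
On [1, 2], s(x) = 9 - 106/5·(x - 1) + 0·(x - 1)² + 36/5·(x - 1)³.
With (x - 1) = 1/2: s(3/2) = -7/10.

-0.7000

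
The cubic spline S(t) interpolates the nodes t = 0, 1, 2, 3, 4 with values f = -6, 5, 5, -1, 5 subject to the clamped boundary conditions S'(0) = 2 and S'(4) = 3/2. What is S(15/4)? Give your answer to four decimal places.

Write M_i for S''(x_i). With h_i = 1, 1, 1, 1 and divided differences Δ_i = 11, 0, -6, 6, the continuity of S' gives the tridiagonal system
  1·M_0 + 4·M_1 + 1·M_2 = 6(Δ_1 - Δ_0) = -66
  1·M_1 + 4·M_2 + 1·M_3 = 6(Δ_2 - Δ_1) = -36
  1·M_2 + 4·M_3 + 1·M_4 = 6(Δ_3 - Δ_2) = 72
Clamped end conditions give two more equations: 2h_0·M_0 + h_0·M_1 = 6(Δ_0 - S'(0)) = 54 and h_3·M_3 + 2h_3·M_4 = 6(S'(4) - Δ_3) = -27.
Hence M_0 = 311/8, M_1 = -95/4, M_2 = -79/8, M_3 = 109/4, M_4 = -217/8.
On [3, 4], S(t) = -1 + 23/16·(t - 3) + 109/8·(t - 3)² - 145/16·(t - 3)³.
With (t - 3) = 3/4: S(15/4) = 4013/1024.

3.9189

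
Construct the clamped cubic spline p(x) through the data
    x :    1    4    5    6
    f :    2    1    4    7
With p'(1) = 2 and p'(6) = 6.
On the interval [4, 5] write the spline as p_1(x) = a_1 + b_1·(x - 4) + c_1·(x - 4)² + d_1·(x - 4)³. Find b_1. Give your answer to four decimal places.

2.0690

Write m_i for p''(x_i). With h_i = 3, 1, 1 and divided differences Δ_i = -1/3, 3, 3, the continuity of p' gives the tridiagonal system
  3·m_0 + 8·m_1 + 1·m_2 = 6(Δ_1 - Δ_0) = 20
  1·m_1 + 4·m_2 + 1·m_3 = 6(Δ_2 - Δ_1) = 0
Clamped end conditions give two more equations: 2h_0·m_0 + h_0·m_1 = 6(Δ_0 - p'(1)) = -14 and h_2·m_2 + 2h_2·m_3 = 6(p'(6) - Δ_2) = 18.
Forward elimination and back-substitution give m_0 = -410/87, m_1 = 138/29, m_2 = -114/29, m_3 = 318/29.
On [4, 5], with p_1(x) = a_1 + b_1·(x - 4) + c_1·(x - 4)² + d_1·(x - 4)³: c_1 = m_1/2 = 69/29, d_1 = (m_2 - m_1)/(6h_1) = -42/29, b_1 = Δ_1 - h_1(2m_1 + m_2)/6 = 60/29.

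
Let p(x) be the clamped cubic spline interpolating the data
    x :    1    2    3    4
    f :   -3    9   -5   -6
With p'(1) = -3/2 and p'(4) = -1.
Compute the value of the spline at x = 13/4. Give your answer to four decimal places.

-6.7172

Put M_i = p'' at the i-th knot. Here h = (1, 1, 1) and Δ = (12, -14, -1), so the interior equations h_(i-1)·M_(i-1) + 2(h_(i-1)+h_i)·M_i + h_i·M_(i+1) = 6(Δ_i − Δ_(i-1)) read
  1·M_0 + 4·M_1 + 1·M_2 = 6(Δ_1 - Δ_0) = -156
  1·M_1 + 4·M_2 + 1·M_3 = 6(Δ_2 - Δ_1) = 78
Clamped end conditions give two more equations: 2h_0·M_0 + h_0·M_1 = 6(Δ_0 - p'(1)) = 81 and h_2·M_2 + 2h_2·M_3 = 6(p'(4) - Δ_2) = 0.
Solving the tridiagonal system: M_0 = 1118/15, M_1 = -1021/15, M_2 = 626/15, M_3 = -313/15.
On [3, 4], p(x) = -5 - 343/30·(x - 3) + 313/15·(x - 3)² - 313/30·(x - 3)³.
With (x - 3) = 1/4: p(13/4) = -4299/640.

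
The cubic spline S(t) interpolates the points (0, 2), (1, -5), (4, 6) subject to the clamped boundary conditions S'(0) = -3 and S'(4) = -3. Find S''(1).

16

With M_i denoting the second derivative at x_i, h_i = 1, 3, and Δ_i = (y_(i+1) − y_i)/h_i = -7, 11/3:
  1·M_0 + 8·M_1 + 3·M_2 = 6(Δ_1 - Δ_0) = 64
Clamped end conditions give two more equations: 2h_0·M_0 + h_0·M_1 = 6(Δ_0 - S'(0)) = -24 and h_1·M_1 + 2h_1·M_2 = 6(S'(4) - Δ_1) = -40.
Hence M_0 = -20, M_1 = 16, M_2 = -44/3.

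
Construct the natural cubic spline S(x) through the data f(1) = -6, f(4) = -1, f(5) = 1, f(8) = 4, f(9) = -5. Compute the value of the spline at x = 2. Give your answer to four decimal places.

With σ_i denoting the second derivative at x_i, h_i = 3, 1, 3, 1, and Δ_i = (y_(i+1) − y_i)/h_i = 5/3, 2, 1, -9:
  3·σ_0 + 8·σ_1 + 1·σ_2 = 6(Δ_1 - Δ_0) = 2
  1·σ_1 + 8·σ_2 + 3·σ_3 = 6(Δ_2 - Δ_1) = -6
  3·σ_2 + 8·σ_3 + 1·σ_4 = 6(Δ_3 - Δ_2) = -60
Natural end conditions: σ_0 = σ_4 = 0.
Forward elimination and back-substitution give σ_0 = 0, σ_1 = -11/216, σ_2 = 65/27, σ_3 = -605/72, σ_4 = 0.
On [1, 4], S(x) = -6 + 731/432·(x - 1) + 0·(x - 1)² - 11/3888·(x - 1)³.
With (x - 1) = 1: S(2) = -2095/486.

-4.3107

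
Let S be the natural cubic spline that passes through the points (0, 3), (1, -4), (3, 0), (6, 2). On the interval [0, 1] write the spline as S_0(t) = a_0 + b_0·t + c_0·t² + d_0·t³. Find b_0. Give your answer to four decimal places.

-8.6548

With M_i denoting the second derivative at x_i, h_i = 1, 2, 3, and Δ_i = (y_(i+1) − y_i)/h_i = -7, 2, 2/3:
  1·M_0 + 6·M_1 + 2·M_2 = 6(Δ_1 - Δ_0) = 54
  2·M_1 + 10·M_2 + 3·M_3 = 6(Δ_2 - Δ_1) = -8
Natural end conditions: M_0 = M_3 = 0.
Solving: M_0 = 0, M_1 = 139/14, M_2 = -39/14, M_3 = 0.
On [0, 1], with S_0(t) = a_0 + b_0·t + c_0·t² + d_0·t³: c_0 = M_0/2 = 0, d_0 = (M_1 - M_0)/(6h_0) = 139/84, b_0 = Δ_0 - h_0(2M_0 + M_1)/6 = -727/84.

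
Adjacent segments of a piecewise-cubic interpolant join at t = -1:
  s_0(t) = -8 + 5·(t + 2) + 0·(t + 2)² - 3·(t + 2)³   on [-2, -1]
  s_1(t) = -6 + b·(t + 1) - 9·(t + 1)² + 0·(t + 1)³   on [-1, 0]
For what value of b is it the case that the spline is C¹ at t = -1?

s_0'(t) = 5 + 0·(t + 2) - 9·(t + 2)², so s_0'(-1) = -4. On the right, s_1'(-1) = b, so b = -4.

-4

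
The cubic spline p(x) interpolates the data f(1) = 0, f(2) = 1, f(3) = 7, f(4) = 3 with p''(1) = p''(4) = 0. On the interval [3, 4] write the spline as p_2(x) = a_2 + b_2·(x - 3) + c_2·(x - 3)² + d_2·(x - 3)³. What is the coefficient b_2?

Let M_i = p''(x_i). Step sizes h_i = 1, 1, 1; slopes of the chords Δ_i = (y_(i+1) - y_i)/h_i = 1, 6, -4.
  1·M_0 + 4·M_1 + 1·M_2 = 6(Δ_1 - Δ_0) = 30
  1·M_1 + 4·M_2 + 1·M_3 = 6(Δ_2 - Δ_1) = -60
Natural end conditions: M_0 = M_3 = 0.
Forward elimination and back-substitution give M_0 = 0, M_1 = 12, M_2 = -18, M_3 = 0.
On [3, 4], with p_2(x) = a_2 + b_2·(x - 3) + c_2·(x - 3)² + d_2·(x - 3)³: c_2 = M_2/2 = -9, d_2 = (M_3 - M_2)/(6h_2) = 3, b_2 = Δ_2 - h_2(2M_2 + M_3)/6 = 2.

2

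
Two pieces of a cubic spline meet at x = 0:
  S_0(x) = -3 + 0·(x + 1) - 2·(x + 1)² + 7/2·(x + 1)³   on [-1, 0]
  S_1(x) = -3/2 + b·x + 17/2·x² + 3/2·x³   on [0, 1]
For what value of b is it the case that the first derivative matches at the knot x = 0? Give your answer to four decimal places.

6.5000

S_0'(x) = 0 - 4·(x + 1) + 21/2·(x + 1)², so S_0'(0) = 13/2. On the right, S_1'(0) = b, so b = 13/2.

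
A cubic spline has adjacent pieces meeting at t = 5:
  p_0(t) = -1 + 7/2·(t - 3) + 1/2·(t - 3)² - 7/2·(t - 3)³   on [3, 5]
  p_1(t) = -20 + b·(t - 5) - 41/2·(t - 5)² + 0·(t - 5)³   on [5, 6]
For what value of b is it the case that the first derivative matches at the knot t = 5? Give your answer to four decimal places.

p_0'(t) = 7/2 + 1·(t - 3) - 21/2·(t - 3)², so p_0'(5) = -73/2. On the right, p_1'(5) = b, so b = -73/2.

-36.5000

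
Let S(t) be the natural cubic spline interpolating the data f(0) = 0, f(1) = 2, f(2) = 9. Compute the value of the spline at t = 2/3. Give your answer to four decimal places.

0.8704

Put M_i = S'' at the i-th knot. Here h = (1, 1) and Δ = (2, 7), so the interior equations h_(i-1)·M_(i-1) + 2(h_(i-1)+h_i)·M_i + h_i·M_(i+1) = 6(Δ_i − Δ_(i-1)) read
  1·M_0 + 4·M_1 + 1·M_2 = 6(Δ_1 - Δ_0) = 30
Natural end conditions: M_0 = M_2 = 0.
Hence M_0 = 0, M_1 = 15/2, M_2 = 0.
On [0, 1], S(t) = 0 + 3/4·t + 0·t² + 5/4·t³.
With t = 2/3: S(2/3) = 47/54.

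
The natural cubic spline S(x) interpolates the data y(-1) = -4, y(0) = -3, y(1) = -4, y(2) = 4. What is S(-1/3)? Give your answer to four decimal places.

Write M_i for S''(x_i). With h_i = 1, 1, 1 and divided differences Δ_i = 1, -1, 8, the continuity of S' gives the tridiagonal system
  1·M_0 + 4·M_1 + 1·M_2 = 6(Δ_1 - Δ_0) = -12
  1·M_1 + 4·M_2 + 1·M_3 = 6(Δ_2 - Δ_1) = 54
Natural end conditions: M_0 = M_3 = 0.
Hence M_0 = 0, M_1 = -34/5, M_2 = 76/5, M_3 = 0.
On [-1, 0], S(x) = -4 + 32/15·(x + 1) + 0·(x + 1)² - 17/15·(x + 1)³.
With (x + 1) = 2/3: S(-1/3) = -236/81.

-2.9136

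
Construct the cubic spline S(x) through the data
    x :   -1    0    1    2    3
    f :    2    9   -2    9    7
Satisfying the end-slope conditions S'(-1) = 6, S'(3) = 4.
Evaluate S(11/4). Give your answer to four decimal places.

7.0237

With M_i denoting the second derivative at x_i, h_i = 1, 1, 1, 1, and Δ_i = (y_(i+1) − y_i)/h_i = 7, -11, 11, -2:
  1·M_0 + 4·M_1 + 1·M_2 = 6(Δ_1 - Δ_0) = -108
  1·M_1 + 4·M_2 + 1·M_3 = 6(Δ_2 - Δ_1) = 132
  1·M_2 + 4·M_3 + 1·M_4 = 6(Δ_3 - Δ_2) = -78
Clamped end conditions give two more equations: 2h_0·M_0 + h_0·M_1 = 6(Δ_0 - S'(-1)) = 6 and h_3·M_3 + 2h_3·M_4 = 6(S'(3) - Δ_3) = 36.
Solving the tridiagonal system: M_0 = 751/28, M_1 = -667/14, M_2 = 223/4, M_3 = -607/14, M_4 = 1111/28.
On [2, 3], S(x) = 9 + 327/56·(x - 2) - 607/28·(x - 2)² + 775/56·(x - 2)³.
With (x - 2) = 3/4: S(11/4) = 25173/3584.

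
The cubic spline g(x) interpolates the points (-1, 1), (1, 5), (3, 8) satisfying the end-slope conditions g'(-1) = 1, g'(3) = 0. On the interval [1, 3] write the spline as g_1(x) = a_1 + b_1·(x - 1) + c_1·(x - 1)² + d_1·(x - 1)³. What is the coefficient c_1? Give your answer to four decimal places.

With M_i denoting the second derivative at x_i, h_i = 2, 2, and Δ_i = (y_(i+1) − y_i)/h_i = 2, 3/2:
  2·M_0 + 8·M_1 + 2·M_2 = 6(Δ_1 - Δ_0) = -3
Clamped end conditions give two more equations: 2h_0·M_0 + h_0·M_1 = 6(Δ_0 - g'(-1)) = 6 and h_1·M_1 + 2h_1·M_2 = 6(g'(3) - Δ_1) = -9.
Solving: M_0 = 13/8, M_1 = -1/4, M_2 = -17/8.
On [1, 3], with g_1(x) = a_1 + b_1·(x - 1) + c_1·(x - 1)² + d_1·(x - 1)³: c_1 = M_1/2 = -1/8, d_1 = (M_2 - M_1)/(6h_1) = -5/32, b_1 = Δ_1 - h_1(2M_1 + M_2)/6 = 19/8.

-0.1250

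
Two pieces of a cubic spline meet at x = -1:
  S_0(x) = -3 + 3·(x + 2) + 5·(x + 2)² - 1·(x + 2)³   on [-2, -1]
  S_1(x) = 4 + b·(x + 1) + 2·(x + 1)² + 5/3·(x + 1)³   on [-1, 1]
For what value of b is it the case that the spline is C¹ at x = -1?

10

S_0'(x) = 3 + 10·(x + 2) - 3·(x + 2)², so S_0'(-1) = 10. On the right, S_1'(-1) = b, so b = 10.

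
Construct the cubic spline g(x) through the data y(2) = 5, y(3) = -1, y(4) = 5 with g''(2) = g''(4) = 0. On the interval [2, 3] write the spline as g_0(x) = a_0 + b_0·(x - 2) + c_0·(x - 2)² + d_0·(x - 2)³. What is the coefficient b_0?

-9

Write M_i for g''(x_i). With h_i = 1, 1 and divided differences Δ_i = -6, 6, the continuity of g' gives the tridiagonal system
  1·M_0 + 4·M_1 + 1·M_2 = 6(Δ_1 - Δ_0) = 72
Natural end conditions: M_0 = M_2 = 0.
Forward elimination and back-substitution give M_0 = 0, M_1 = 18, M_2 = 0.
On [2, 3], with g_0(x) = a_0 + b_0·(x - 2) + c_0·(x - 2)² + d_0·(x - 2)³: c_0 = M_0/2 = 0, d_0 = (M_1 - M_0)/(6h_0) = 3, b_0 = Δ_0 - h_0(2M_0 + M_1)/6 = -9.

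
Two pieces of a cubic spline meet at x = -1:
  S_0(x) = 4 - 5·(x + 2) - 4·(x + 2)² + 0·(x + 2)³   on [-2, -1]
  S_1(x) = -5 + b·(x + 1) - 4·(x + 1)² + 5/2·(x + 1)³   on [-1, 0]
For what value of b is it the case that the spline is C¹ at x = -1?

S_0'(x) = -5 - 8·(x + 2) + 0·(x + 2)², so S_0'(-1) = -13. On the right, S_1'(-1) = b, so b = -13.

-13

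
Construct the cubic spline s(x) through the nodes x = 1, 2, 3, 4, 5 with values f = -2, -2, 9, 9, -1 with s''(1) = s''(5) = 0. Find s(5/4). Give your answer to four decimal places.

-2.8329

With σ_i denoting the second derivative at x_i, h_i = 1, 1, 1, 1, and Δ_i = (y_(i+1) − y_i)/h_i = 0, 11, 0, -10:
  1·σ_0 + 4·σ_1 + 1·σ_2 = 6(Δ_1 - Δ_0) = 66
  1·σ_1 + 4·σ_2 + 1·σ_3 = 6(Δ_2 - Δ_1) = -66
  1·σ_2 + 4·σ_3 + 1·σ_4 = 6(Δ_3 - Δ_2) = -60
Natural end conditions: σ_0 = σ_4 = 0.
Solving: σ_0 = 0, σ_1 = 597/28, σ_2 = -135/7, σ_3 = -285/28, σ_4 = 0.
On [1, 2], s(x) = -2 - 199/56·(x - 1) + 0·(x - 1)² + 199/56·(x - 1)³.
With (x - 1) = 1/4: s(5/4) = -10153/3584.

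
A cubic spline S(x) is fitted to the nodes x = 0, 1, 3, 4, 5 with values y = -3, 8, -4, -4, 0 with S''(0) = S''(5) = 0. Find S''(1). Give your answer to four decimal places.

With M_i denoting the second derivative at x_i, h_i = 1, 2, 1, 1, and Δ_i = (y_(i+1) − y_i)/h_i = 11, -6, 0, 4:
  1·M_0 + 6·M_1 + 2·M_2 = 6(Δ_1 - Δ_0) = -102
  2·M_1 + 6·M_2 + 1·M_3 = 6(Δ_2 - Δ_1) = 36
  1·M_2 + 4·M_3 + 1·M_4 = 6(Δ_3 - Δ_2) = 24
Natural end conditions: M_0 = M_4 = 0.
Solving the tridiagonal system: M_0 = 0, M_1 = -1293/61, M_2 = 768/61, M_3 = 174/61, M_4 = 0.

-21.1967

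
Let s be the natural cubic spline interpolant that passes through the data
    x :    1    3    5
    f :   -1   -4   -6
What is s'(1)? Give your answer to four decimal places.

Put M_i = s'' at the i-th knot. Here h = (2, 2) and Δ = (-3/2, -1), so the interior equations h_(i-1)·M_(i-1) + 2(h_(i-1)+h_i)·M_i + h_i·M_(i+1) = 6(Δ_i − Δ_(i-1)) read
  2·M_0 + 8·M_1 + 2·M_2 = 6(Δ_1 - Δ_0) = 3
Natural end conditions: M_0 = M_2 = 0.
Hence M_0 = 0, M_1 = 3/8, M_2 = 0.
On [1, 3], s'(x) = b_0 + 2c_0·(x - 1) + 3d_0·(x - 1)² with b_0 = Δ_0 - h_0(2M_0 + M_1)/6 = -13/8, c_0 = M_0/2 = 0, d_0 = (M_1 - M_0)/(6h_0) = 1/32. So s'(1) = -13/8.

-1.6250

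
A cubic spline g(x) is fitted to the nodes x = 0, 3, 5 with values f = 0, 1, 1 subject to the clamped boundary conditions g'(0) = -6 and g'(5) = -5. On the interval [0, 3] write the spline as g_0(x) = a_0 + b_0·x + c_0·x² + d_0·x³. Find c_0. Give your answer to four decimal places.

With σ_i denoting the second derivative at x_i, h_i = 3, 2, and Δ_i = (y_(i+1) − y_i)/h_i = 1/3, 0:
  3·σ_0 + 10·σ_1 + 2·σ_2 = 6(Δ_1 - Δ_0) = -2
Clamped end conditions give two more equations: 2h_0·σ_0 + h_0·σ_1 = 6(Δ_0 - g'(0)) = 38 and h_1·σ_1 + 2h_1·σ_2 = 6(g'(5) - Δ_1) = -30.
Solving: σ_0 = 101/15, σ_1 = -4/5, σ_2 = -71/10.
On [0, 3], with g_0(x) = a_0 + b_0·x + c_0·x² + d_0·x³: c_0 = σ_0/2 = 101/30, d_0 = (σ_1 - σ_0)/(6h_0) = -113/270, b_0 = Δ_0 - h_0(2σ_0 + σ_1)/6 = -6.

3.3667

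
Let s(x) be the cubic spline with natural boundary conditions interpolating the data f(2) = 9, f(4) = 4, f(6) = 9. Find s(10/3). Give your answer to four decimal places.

Write M_i for s''(x_i). With h_i = 2, 2 and divided differences Δ_i = -5/2, 5/2, the continuity of s' gives the tridiagonal system
  2·M_0 + 8·M_1 + 2·M_2 = 6(Δ_1 - Δ_0) = 30
Natural end conditions: M_0 = M_2 = 0.
Forward elimination and back-substitution give M_0 = 0, M_1 = 15/4, M_2 = 0.
On [2, 4], s(x) = 9 - 15/4·(x - 2) + 0·(x - 2)² + 5/16·(x - 2)³.
With (x - 2) = 4/3: s(10/3) = 128/27.

4.7407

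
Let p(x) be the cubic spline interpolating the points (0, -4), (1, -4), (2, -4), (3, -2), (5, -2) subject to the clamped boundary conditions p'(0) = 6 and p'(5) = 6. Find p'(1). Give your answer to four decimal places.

-1.9756

With M_i denoting the second derivative at x_i, h_i = 1, 1, 1, 2, and Δ_i = (y_(i+1) − y_i)/h_i = 0, 0, 2, 0:
  1·M_0 + 4·M_1 + 1·M_2 = 6(Δ_1 - Δ_0) = 0
  1·M_1 + 4·M_2 + 1·M_3 = 6(Δ_2 - Δ_1) = 12
  1·M_2 + 6·M_3 + 2·M_4 = 6(Δ_3 - Δ_2) = -12
Clamped end conditions give two more equations: 2h_0·M_0 + h_0·M_1 = 6(Δ_0 - p'(0)) = -36 and h_3·M_3 + 2h_3·M_4 = 6(p'(5) - Δ_3) = 36.
Solving: M_0 = -822/41, M_1 = 168/41, M_2 = 150/41, M_3 = -276/41, M_4 = 507/41.
On [1, 2], p'(x) = b_1 + 2c_1·(x - 1) + 3d_1·(x - 1)² with b_1 = Δ_1 - h_1(2M_1 + M_2)/6 = -81/41, c_1 = M_1/2 = 84/41, d_1 = (M_2 - M_1)/(6h_1) = -3/41. So p'(1) = -81/41.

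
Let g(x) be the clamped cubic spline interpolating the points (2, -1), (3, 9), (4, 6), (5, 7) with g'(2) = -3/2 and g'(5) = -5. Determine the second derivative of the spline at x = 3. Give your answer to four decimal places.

-38.7333

With σ_i denoting the second derivative at x_i, h_i = 1, 1, 1, and Δ_i = (y_(i+1) − y_i)/h_i = 10, -3, 1:
  1·σ_0 + 4·σ_1 + 1·σ_2 = 6(Δ_1 - Δ_0) = -78
  1·σ_1 + 4·σ_2 + 1·σ_3 = 6(Δ_2 - Δ_1) = 24
Clamped end conditions give two more equations: 2h_0·σ_0 + h_0·σ_1 = 6(Δ_0 - g'(2)) = 69 and h_2·σ_2 + 2h_2·σ_3 = 6(g'(5) - Δ_2) = -36.
Hence σ_0 = 808/15, σ_1 = -581/15, σ_2 = 346/15, σ_3 = -443/15.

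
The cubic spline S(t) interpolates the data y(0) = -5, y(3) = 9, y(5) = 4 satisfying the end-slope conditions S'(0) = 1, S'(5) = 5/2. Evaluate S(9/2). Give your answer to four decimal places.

4.0406

With m_i denoting the second derivative at x_i, h_i = 3, 2, and Δ_i = (y_(i+1) − y_i)/h_i = 14/3, -5/2:
  3·m_0 + 10·m_1 + 2·m_2 = 6(Δ_1 - Δ_0) = -43
Clamped end conditions give two more equations: 2h_0·m_0 + h_0·m_1 = 6(Δ_0 - S'(0)) = 22 and h_1·m_1 + 2h_1·m_2 = 6(S'(5) - Δ_1) = 30.
Solving: m_0 = 124/15, m_1 = -46/5, m_2 = 121/10.
On [3, 5], S(t) = 9 - 2/5·(t - 3) - 23/5·(t - 3)² + 71/40·(t - 3)³.
With (t - 3) = 3/2: S(9/2) = 1293/320.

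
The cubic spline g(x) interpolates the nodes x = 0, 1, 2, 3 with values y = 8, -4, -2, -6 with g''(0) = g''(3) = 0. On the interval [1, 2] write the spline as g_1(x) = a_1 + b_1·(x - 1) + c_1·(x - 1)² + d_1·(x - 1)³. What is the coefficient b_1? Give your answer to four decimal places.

-3.7333

Put M_i = g'' at the i-th knot. Here h = (1, 1, 1) and Δ = (-12, 2, -4), so the interior equations h_(i-1)·M_(i-1) + 2(h_(i-1)+h_i)·M_i + h_i·M_(i+1) = 6(Δ_i − Δ_(i-1)) read
  1·M_0 + 4·M_1 + 1·M_2 = 6(Δ_1 - Δ_0) = 84
  1·M_1 + 4·M_2 + 1·M_3 = 6(Δ_2 - Δ_1) = -36
Natural end conditions: M_0 = M_3 = 0.
Solving: M_0 = 0, M_1 = 124/5, M_2 = -76/5, M_3 = 0.
On [1, 2], with g_1(x) = a_1 + b_1·(x - 1) + c_1·(x - 1)² + d_1·(x - 1)³: c_1 = M_1/2 = 62/5, d_1 = (M_2 - M_1)/(6h_1) = -20/3, b_1 = Δ_1 - h_1(2M_1 + M_2)/6 = -56/15.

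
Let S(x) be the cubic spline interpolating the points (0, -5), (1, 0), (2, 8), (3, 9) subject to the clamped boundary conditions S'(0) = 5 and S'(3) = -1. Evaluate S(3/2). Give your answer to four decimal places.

4.2500

Write M_i for S''(x_i). With h_i = 1, 1, 1 and divided differences Δ_i = 5, 8, 1, the continuity of S' gives the tridiagonal system
  1·M_0 + 4·M_1 + 1·M_2 = 6(Δ_1 - Δ_0) = 18
  1·M_1 + 4·M_2 + 1·M_3 = 6(Δ_2 - Δ_1) = -42
Clamped end conditions give two more equations: 2h_0·M_0 + h_0·M_1 = 6(Δ_0 - S'(0)) = 0 and h_2·M_2 + 2h_2·M_3 = 6(S'(3) - Δ_2) = -12.
Forward elimination and back-substitution give M_0 = -22/5, M_1 = 44/5, M_2 = -64/5, M_3 = 2/5.
On [1, 2], S(x) = 0 + 36/5·(x - 1) + 22/5·(x - 1)² - 18/5·(x - 1)³.
With (x - 1) = 1/2: S(3/2) = 17/4.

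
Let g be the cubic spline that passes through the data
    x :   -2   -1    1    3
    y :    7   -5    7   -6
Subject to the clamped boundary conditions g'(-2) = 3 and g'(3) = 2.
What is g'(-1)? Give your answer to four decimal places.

-10.2826

Write M_i for g''(x_i). With h_i = 1, 2, 2 and divided differences Δ_i = -12, 6, -13/2, the continuity of g' gives the tridiagonal system
  1·M_0 + 6·M_1 + 2·M_2 = 6(Δ_1 - Δ_0) = 108
  2·M_1 + 8·M_2 + 2·M_3 = 6(Δ_2 - Δ_1) = -75
Clamped end conditions give two more equations: 2h_0·M_0 + h_0·M_1 = 6(Δ_0 - g'(-2)) = -90 and h_2·M_2 + 2h_2·M_3 = 6(g'(3) - Δ_2) = 51.
Solving: M_0 = -1459/23, M_1 = 848/23, M_2 = -1145/46, M_3 = 1159/46.
On [-1, 1], g'(x) = b_1 + 2c_1·(x + 1) + 3d_1·(x + 1)² with b_1 = Δ_1 - h_1(2M_1 + M_2)/6 = -473/46, c_1 = M_1/2 = 424/23, d_1 = (M_2 - M_1)/(6h_1) = -947/184. So g'(-1) = -473/46.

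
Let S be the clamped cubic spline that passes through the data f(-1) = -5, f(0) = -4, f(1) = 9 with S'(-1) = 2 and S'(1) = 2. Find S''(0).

With M_i denoting the second derivative at x_i, h_i = 1, 1, and Δ_i = (y_(i+1) − y_i)/h_i = 1, 13:
  1·M_0 + 4·M_1 + 1·M_2 = 6(Δ_1 - Δ_0) = 72
Clamped end conditions give two more equations: 2h_0·M_0 + h_0·M_1 = 6(Δ_0 - S'(-1)) = -6 and h_1·M_1 + 2h_1·M_2 = 6(S'(1) - Δ_1) = -66.
Forward elimination and back-substitution give M_0 = -21, M_1 = 36, M_2 = -51.

36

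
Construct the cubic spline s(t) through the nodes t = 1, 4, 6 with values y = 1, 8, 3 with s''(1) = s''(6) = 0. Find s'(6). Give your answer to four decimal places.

-3.4667

With M_i denoting the second derivative at x_i, h_i = 3, 2, and Δ_i = (y_(i+1) − y_i)/h_i = 7/3, -5/2:
  3·M_0 + 10·M_1 + 2·M_2 = 6(Δ_1 - Δ_0) = -29
Natural end conditions: M_0 = M_2 = 0.
Solving the tridiagonal system: M_0 = 0, M_1 = -29/10, M_2 = 0.
On [4, 6], s'(t) = b_1 + 2c_1·(t - 4) + 3d_1·(t - 4)² with b_1 = Δ_1 - h_1(2M_1 + M_2)/6 = -17/30, c_1 = M_1/2 = -29/20, d_1 = (M_2 - M_1)/(6h_1) = 29/120. So s'(6) = -52/15.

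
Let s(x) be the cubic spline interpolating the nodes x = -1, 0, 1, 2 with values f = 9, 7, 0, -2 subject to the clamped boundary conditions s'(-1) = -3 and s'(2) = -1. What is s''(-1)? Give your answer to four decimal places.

9.3333

Put σ_i = s'' at the i-th knot. Here h = (1, 1, 1) and Δ = (-2, -7, -2), so the interior equations h_(i-1)·σ_(i-1) + 2(h_(i-1)+h_i)·σ_i + h_i·σ_(i+1) = 6(Δ_i − Δ_(i-1)) read
  1·σ_0 + 4·σ_1 + 1·σ_2 = 6(Δ_1 - Δ_0) = -30
  1·σ_1 + 4·σ_2 + 1·σ_3 = 6(Δ_2 - Δ_1) = 30
Clamped end conditions give two more equations: 2h_0·σ_0 + h_0·σ_1 = 6(Δ_0 - s'(-1)) = 6 and h_2·σ_2 + 2h_2·σ_3 = 6(s'(2) - Δ_2) = 6.
Forward elimination and back-substitution give σ_0 = 28/3, σ_1 = -38/3, σ_2 = 34/3, σ_3 = -8/3.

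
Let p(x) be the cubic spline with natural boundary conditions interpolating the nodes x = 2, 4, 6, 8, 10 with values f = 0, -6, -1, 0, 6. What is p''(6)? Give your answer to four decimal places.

Write m_i for p''(x_i). With h_i = 2, 2, 2, 2 and divided differences Δ_i = -3, 5/2, 1/2, 3, the continuity of p' gives the tridiagonal system
  2·m_0 + 8·m_1 + 2·m_2 = 6(Δ_1 - Δ_0) = 33
  2·m_1 + 8·m_2 + 2·m_3 = 6(Δ_2 - Δ_1) = -12
  2·m_2 + 8·m_3 + 2·m_4 = 6(Δ_3 - Δ_2) = 15
Natural end conditions: m_0 = m_4 = 0.
Forward elimination and back-substitution give m_0 = 0, m_1 = 279/56, m_2 = -24/7, m_3 = 153/56, m_4 = 0.

-3.4286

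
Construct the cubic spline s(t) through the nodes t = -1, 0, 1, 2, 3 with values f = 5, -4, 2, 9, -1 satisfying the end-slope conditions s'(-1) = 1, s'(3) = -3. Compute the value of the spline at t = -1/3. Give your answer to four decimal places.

With σ_i denoting the second derivative at x_i, h_i = 1, 1, 1, 1, and Δ_i = (y_(i+1) − y_i)/h_i = -9, 6, 7, -10:
  1·σ_0 + 4·σ_1 + 1·σ_2 = 6(Δ_1 - Δ_0) = 90
  1·σ_1 + 4·σ_2 + 1·σ_3 = 6(Δ_2 - Δ_1) = 6
  1·σ_2 + 4·σ_3 + 1·σ_4 = 6(Δ_3 - Δ_2) = -102
Clamped end conditions give two more equations: 2h_0·σ_0 + h_0·σ_1 = 6(Δ_0 - s'(-1)) = -60 and h_3·σ_3 + 2h_3·σ_4 = 6(s'(3) - Δ_3) = 42.
Hence σ_0 = -328/7, σ_1 = 236/7, σ_2 = 2, σ_3 = -250/7, σ_4 = 272/7.
On [-1, 0], s(t) = 5 + 1·(t + 1) - 164/7·(t + 1)² + 94/7·(t + 1)³.
With (t + 1) = 2/3: s(-1/3) = -145/189.

-0.7672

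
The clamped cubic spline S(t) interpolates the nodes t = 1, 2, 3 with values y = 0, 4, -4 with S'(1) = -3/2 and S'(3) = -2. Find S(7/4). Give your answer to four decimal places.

3.6035

With σ_i denoting the second derivative at x_i, h_i = 1, 1, and Δ_i = (y_(i+1) − y_i)/h_i = 4, -8:
  1·σ_0 + 4·σ_1 + 1·σ_2 = 6(Δ_1 - Δ_0) = -72
Clamped end conditions give two more equations: 2h_0·σ_0 + h_0·σ_1 = 6(Δ_0 - S'(1)) = 33 and h_1·σ_1 + 2h_1·σ_2 = 6(S'(3) - Δ_1) = 36.
Forward elimination and back-substitution give σ_0 = 137/4, σ_1 = -71/2, σ_2 = 143/4.
On [1, 2], S(t) = 0 - 3/2·(t - 1) + 137/8·(t - 1)² - 93/8·(t - 1)³.
With (t - 1) = 3/4: S(7/4) = 1845/512.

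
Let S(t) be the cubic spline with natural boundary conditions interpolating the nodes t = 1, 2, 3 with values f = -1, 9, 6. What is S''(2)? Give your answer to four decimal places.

-19.5000

Let m_i = S''(x_i). Step sizes h_i = 1, 1; slopes of the chords Δ_i = (y_(i+1) - y_i)/h_i = 10, -3.
  1·m_0 + 4·m_1 + 1·m_2 = 6(Δ_1 - Δ_0) = -78
Natural end conditions: m_0 = m_2 = 0.
Solving the tridiagonal system: m_0 = 0, m_1 = -39/2, m_2 = 0.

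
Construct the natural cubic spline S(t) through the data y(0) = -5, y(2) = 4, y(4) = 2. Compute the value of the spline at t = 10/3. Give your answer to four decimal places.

3.4815

Put M_i = S'' at the i-th knot. Here h = (2, 2) and Δ = (9/2, -1), so the interior equations h_(i-1)·M_(i-1) + 2(h_(i-1)+h_i)·M_i + h_i·M_(i+1) = 6(Δ_i − Δ_(i-1)) read
  2·M_0 + 8·M_1 + 2·M_2 = 6(Δ_1 - Δ_0) = -33
Natural end conditions: M_0 = M_2 = 0.
Solving the tridiagonal system: M_0 = 0, M_1 = -33/8, M_2 = 0.
On [2, 4], S(t) = 4 + 7/4·(t - 2) - 33/16·(t - 2)² + 11/32·(t - 2)³.
With (t - 2) = 4/3: S(10/3) = 94/27.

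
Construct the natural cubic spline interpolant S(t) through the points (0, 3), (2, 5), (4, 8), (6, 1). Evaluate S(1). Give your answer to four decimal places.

With σ_i denoting the second derivative at x_i, h_i = 2, 2, 2, and Δ_i = (y_(i+1) − y_i)/h_i = 1, 3/2, -7/2:
  2·σ_0 + 8·σ_1 + 2·σ_2 = 6(Δ_1 - Δ_0) = 3
  2·σ_1 + 8·σ_2 + 2·σ_3 = 6(Δ_2 - Δ_1) = -30
Natural end conditions: σ_0 = σ_3 = 0.
Solving: σ_0 = 0, σ_1 = 7/5, σ_2 = -41/10, σ_3 = 0.
On [0, 2], S(t) = 3 + 8/15·t + 0·t² + 7/60·t³.
With t = 1: S(1) = 73/20.

3.6500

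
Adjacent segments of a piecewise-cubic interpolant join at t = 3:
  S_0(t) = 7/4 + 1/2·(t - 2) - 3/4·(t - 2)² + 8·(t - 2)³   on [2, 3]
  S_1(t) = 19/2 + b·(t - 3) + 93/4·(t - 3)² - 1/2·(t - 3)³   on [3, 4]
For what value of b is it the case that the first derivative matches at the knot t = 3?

S_0'(t) = 1/2 - 3/2·(t - 2) + 24·(t - 2)², so S_0'(3) = 23. On the right, S_1'(3) = b, so b = 23.

23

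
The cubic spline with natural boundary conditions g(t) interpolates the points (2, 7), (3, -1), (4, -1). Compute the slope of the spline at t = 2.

With m_i denoting the second derivative at x_i, h_i = 1, 1, and Δ_i = (y_(i+1) − y_i)/h_i = -8, 0:
  1·m_0 + 4·m_1 + 1·m_2 = 6(Δ_1 - Δ_0) = 48
Natural end conditions: m_0 = m_2 = 0.
Solving the tridiagonal system: m_0 = 0, m_1 = 12, m_2 = 0.
On [2, 3], g'(t) = b_0 + 2c_0·(t - 2) + 3d_0·(t - 2)² with b_0 = Δ_0 - h_0(2m_0 + m_1)/6 = -10, c_0 = m_0/2 = 0, d_0 = (m_1 - m_0)/(6h_0) = 2. So g'(2) = -10.

-10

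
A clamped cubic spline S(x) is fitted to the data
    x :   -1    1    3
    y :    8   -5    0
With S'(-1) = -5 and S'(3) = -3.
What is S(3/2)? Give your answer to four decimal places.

With M_i denoting the second derivative at x_i, h_i = 2, 2, and Δ_i = (y_(i+1) − y_i)/h_i = -13/2, 5/2:
  2·M_0 + 8·M_1 + 2·M_2 = 6(Δ_1 - Δ_0) = 54
Clamped end conditions give two more equations: 2h_0·M_0 + h_0·M_1 = 6(Δ_0 - S'(-1)) = -9 and h_1·M_1 + 2h_1·M_2 = 6(S'(3) - Δ_1) = -33.
Forward elimination and back-substitution give M_0 = -17/2, M_1 = 25/2, M_2 = -29/2.
On [1, 3], S(x) = -5 - 1·(x - 1) + 25/4·(x - 1)² - 9/4·(x - 1)³.
With (x - 1) = 1/2: S(3/2) = -135/32.

-4.2188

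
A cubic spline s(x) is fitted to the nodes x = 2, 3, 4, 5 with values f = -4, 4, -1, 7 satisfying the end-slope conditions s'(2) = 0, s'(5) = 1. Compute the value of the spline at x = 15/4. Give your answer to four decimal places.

-0.3469

Let σ_i = s''(x_i). Step sizes h_i = 1, 1, 1; slopes of the chords Δ_i = (y_(i+1) - y_i)/h_i = 8, -5, 8.
  1·σ_0 + 4·σ_1 + 1·σ_2 = 6(Δ_1 - Δ_0) = -78
  1·σ_1 + 4·σ_2 + 1·σ_3 = 6(Δ_2 - Δ_1) = 78
Clamped end conditions give two more equations: 2h_0·σ_0 + h_0·σ_1 = 6(Δ_0 - s'(2)) = 48 and h_2·σ_2 + 2h_2·σ_3 = 6(s'(5) - Δ_2) = -42.
Forward elimination and back-substitution give σ_0 = 664/15, σ_1 = -608/15, σ_2 = 598/15, σ_3 = -614/15.
On [3, 4], s(x) = 4 + 28/15·(x - 3) - 304/15·(x - 3)² + 67/5·(x - 3)³.
With (x - 3) = 3/4: s(15/4) = -111/320.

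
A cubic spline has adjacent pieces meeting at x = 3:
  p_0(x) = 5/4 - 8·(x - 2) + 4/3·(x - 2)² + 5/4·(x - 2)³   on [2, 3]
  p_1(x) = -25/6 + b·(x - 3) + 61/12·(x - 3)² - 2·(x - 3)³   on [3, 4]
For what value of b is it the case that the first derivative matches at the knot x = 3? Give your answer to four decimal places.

-1.5833

p_0'(x) = -8 + 8/3·(x - 2) + 15/4·(x - 2)², so p_0'(3) = -19/12. On the right, p_1'(3) = b, so b = -19/12.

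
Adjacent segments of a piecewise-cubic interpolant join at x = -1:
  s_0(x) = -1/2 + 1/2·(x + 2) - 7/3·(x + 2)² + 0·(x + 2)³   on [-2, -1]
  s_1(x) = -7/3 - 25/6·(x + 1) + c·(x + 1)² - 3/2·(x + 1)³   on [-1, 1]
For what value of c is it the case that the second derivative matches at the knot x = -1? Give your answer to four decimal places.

s_0''(x) = -14/3 + 0·(x + 2), so s_0''(-1) = -14/3. On the right, s_1''(-1) = 2c, so c = -7/3.

-2.3333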